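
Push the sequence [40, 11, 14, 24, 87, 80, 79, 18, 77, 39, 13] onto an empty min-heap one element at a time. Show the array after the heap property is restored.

Insert 40:
  append 40 at index 0 → [40] (no swap needed)
Insert 11:
  append 11 at index 1 → [40, 11]
  11 < parent 40 at index 0, swap → [11, 40]
Insert 14:
  append 14 at index 2 → [11, 40, 14] (no swap needed)
Insert 24:
  append 24 at index 3 → [11, 40, 14, 24]
  24 < parent 40 at index 1, swap → [11, 24, 14, 40]
Insert 87:
  append 87 at index 4 → [11, 24, 14, 40, 87] (no swap needed)
Insert 80:
  append 80 at index 5 → [11, 24, 14, 40, 87, 80] (no swap needed)
Insert 79:
  append 79 at index 6 → [11, 24, 14, 40, 87, 80, 79] (no swap needed)
Insert 18:
  append 18 at index 7 → [11, 24, 14, 40, 87, 80, 79, 18]
  18 < parent 40 at index 3, swap → [11, 24, 14, 18, 87, 80, 79, 40]
  18 < parent 24 at index 1, swap → [11, 18, 14, 24, 87, 80, 79, 40]
Insert 77:
  append 77 at index 8 → [11, 18, 14, 24, 87, 80, 79, 40, 77] (no swap needed)
Insert 39:
  append 39 at index 9 → [11, 18, 14, 24, 87, 80, 79, 40, 77, 39]
  39 < parent 87 at index 4, swap → [11, 18, 14, 24, 39, 80, 79, 40, 77, 87]
Insert 13:
  append 13 at index 10 → [11, 18, 14, 24, 39, 80, 79, 40, 77, 87, 13]
  13 < parent 39 at index 4, swap → [11, 18, 14, 24, 13, 80, 79, 40, 77, 87, 39]
  13 < parent 18 at index 1, swap → [11, 13, 14, 24, 18, 80, 79, 40, 77, 87, 39]

[11, 13, 14, 24, 18, 80, 79, 40, 77, 87, 39]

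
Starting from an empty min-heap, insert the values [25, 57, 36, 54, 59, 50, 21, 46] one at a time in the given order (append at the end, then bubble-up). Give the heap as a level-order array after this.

[21, 46, 25, 54, 59, 50, 36, 57]

Insert 25:
  append 25 at index 0 → [25] (no swap needed)
Insert 57:
  append 57 at index 1 → [25, 57] (no swap needed)
Insert 36:
  append 36 at index 2 → [25, 57, 36] (no swap needed)
Insert 54:
  append 54 at index 3 → [25, 57, 36, 54]
  54 < parent 57 at index 1, swap → [25, 54, 36, 57]
Insert 59:
  append 59 at index 4 → [25, 54, 36, 57, 59] (no swap needed)
Insert 50:
  append 50 at index 5 → [25, 54, 36, 57, 59, 50] (no swap needed)
Insert 21:
  append 21 at index 6 → [25, 54, 36, 57, 59, 50, 21]
  21 < parent 36 at index 2, swap → [25, 54, 21, 57, 59, 50, 36]
  21 < parent 25 at index 0, swap → [21, 54, 25, 57, 59, 50, 36]
Insert 46:
  append 46 at index 7 → [21, 54, 25, 57, 59, 50, 36, 46]
  46 < parent 57 at index 3, swap → [21, 54, 25, 46, 59, 50, 36, 57]
  46 < parent 54 at index 1, swap → [21, 46, 25, 54, 59, 50, 36, 57]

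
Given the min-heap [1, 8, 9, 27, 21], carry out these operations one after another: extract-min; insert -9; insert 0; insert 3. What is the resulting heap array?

[-9, 8, 0, 27, 21, 9, 3]

extract-min → returns 1:
  remove root 1; move last element 21 to root → [21, 8, 9, 27]
  21 vs smaller child 8 at index 1, swap → [8, 21, 9, 27]
insert -9:
  append -9 at index 4 → [8, 21, 9, 27, -9]
  -9 < parent 21 at index 1, swap → [8, -9, 9, 27, 21]
  -9 < parent 8 at index 0, swap → [-9, 8, 9, 27, 21]
insert 0:
  append 0 at index 5 → [-9, 8, 9, 27, 21, 0]
  0 < parent 9 at index 2, swap → [-9, 8, 0, 27, 21, 9]
insert 3:
  append 3 at index 6 → [-9, 8, 0, 27, 21, 9, 3] (no swap needed)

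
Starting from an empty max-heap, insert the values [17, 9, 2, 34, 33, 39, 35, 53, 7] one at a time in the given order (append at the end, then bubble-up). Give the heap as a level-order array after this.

Insert 17:
  append 17 at index 0 → [17] (no swap needed)
Insert 9:
  append 9 at index 1 → [17, 9] (no swap needed)
Insert 2:
  append 2 at index 2 → [17, 9, 2] (no swap needed)
Insert 34:
  append 34 at index 3 → [17, 9, 2, 34]
  34 > parent 9 at index 1, swap → [17, 34, 2, 9]
  34 > parent 17 at index 0, swap → [34, 17, 2, 9]
Insert 33:
  append 33 at index 4 → [34, 17, 2, 9, 33]
  33 > parent 17 at index 1, swap → [34, 33, 2, 9, 17]
Insert 39:
  append 39 at index 5 → [34, 33, 2, 9, 17, 39]
  39 > parent 2 at index 2, swap → [34, 33, 39, 9, 17, 2]
  39 > parent 34 at index 0, swap → [39, 33, 34, 9, 17, 2]
Insert 35:
  append 35 at index 6 → [39, 33, 34, 9, 17, 2, 35]
  35 > parent 34 at index 2, swap → [39, 33, 35, 9, 17, 2, 34]
Insert 53:
  append 53 at index 7 → [39, 33, 35, 9, 17, 2, 34, 53]
  53 > parent 9 at index 3, swap → [39, 33, 35, 53, 17, 2, 34, 9]
  53 > parent 33 at index 1, swap → [39, 53, 35, 33, 17, 2, 34, 9]
  53 > parent 39 at index 0, swap → [53, 39, 35, 33, 17, 2, 34, 9]
Insert 7:
  append 7 at index 8 → [53, 39, 35, 33, 17, 2, 34, 9, 7] (no swap needed)

[53, 39, 35, 33, 17, 2, 34, 9, 7]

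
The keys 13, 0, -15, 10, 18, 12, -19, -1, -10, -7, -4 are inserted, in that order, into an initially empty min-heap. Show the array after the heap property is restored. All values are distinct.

[-19, -10, -15, -1, -7, 12, 0, 13, 10, 18, -4]

Insert 13:
  append 13 at index 0 → [13] (no swap needed)
Insert 0:
  append 0 at index 1 → [13, 0]
  0 < parent 13 at index 0, swap → [0, 13]
Insert -15:
  append -15 at index 2 → [0, 13, -15]
  -15 < parent 0 at index 0, swap → [-15, 13, 0]
Insert 10:
  append 10 at index 3 → [-15, 13, 0, 10]
  10 < parent 13 at index 1, swap → [-15, 10, 0, 13]
Insert 18:
  append 18 at index 4 → [-15, 10, 0, 13, 18] (no swap needed)
Insert 12:
  append 12 at index 5 → [-15, 10, 0, 13, 18, 12] (no swap needed)
Insert -19:
  append -19 at index 6 → [-15, 10, 0, 13, 18, 12, -19]
  -19 < parent 0 at index 2, swap → [-15, 10, -19, 13, 18, 12, 0]
  -19 < parent -15 at index 0, swap → [-19, 10, -15, 13, 18, 12, 0]
Insert -1:
  append -1 at index 7 → [-19, 10, -15, 13, 18, 12, 0, -1]
  -1 < parent 13 at index 3, swap → [-19, 10, -15, -1, 18, 12, 0, 13]
  -1 < parent 10 at index 1, swap → [-19, -1, -15, 10, 18, 12, 0, 13]
Insert -10:
  append -10 at index 8 → [-19, -1, -15, 10, 18, 12, 0, 13, -10]
  -10 < parent 10 at index 3, swap → [-19, -1, -15, -10, 18, 12, 0, 13, 10]
  -10 < parent -1 at index 1, swap → [-19, -10, -15, -1, 18, 12, 0, 13, 10]
Insert -7:
  append -7 at index 9 → [-19, -10, -15, -1, 18, 12, 0, 13, 10, -7]
  -7 < parent 18 at index 4, swap → [-19, -10, -15, -1, -7, 12, 0, 13, 10, 18]
Insert -4:
  append -4 at index 10 → [-19, -10, -15, -1, -7, 12, 0, 13, 10, 18, -4] (no swap needed)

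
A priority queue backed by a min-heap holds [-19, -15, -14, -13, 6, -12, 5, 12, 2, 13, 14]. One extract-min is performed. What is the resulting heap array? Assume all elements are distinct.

remove root -19; move last element 14 to root → [14, -15, -14, -13, 6, -12, 5, 12, 2, 13]
14 vs smaller child -15 at index 1, swap → [-15, 14, -14, -13, 6, -12, 5, 12, 2, 13]
14 vs smaller child -13 at index 3, swap → [-15, -13, -14, 14, 6, -12, 5, 12, 2, 13]
14 vs smaller child 2 at index 8, swap → [-15, -13, -14, 2, 6, -12, 5, 12, 14, 13]

[-15, -13, -14, 2, 6, -12, 5, 12, 14, 13]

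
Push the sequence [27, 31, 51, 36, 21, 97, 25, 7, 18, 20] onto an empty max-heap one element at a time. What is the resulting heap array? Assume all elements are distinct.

[97, 36, 51, 27, 21, 31, 25, 7, 18, 20]

Insert 27:
  append 27 at index 0 → [27] (no swap needed)
Insert 31:
  append 31 at index 1 → [27, 31]
  31 > parent 27 at index 0, swap → [31, 27]
Insert 51:
  append 51 at index 2 → [31, 27, 51]
  51 > parent 31 at index 0, swap → [51, 27, 31]
Insert 36:
  append 36 at index 3 → [51, 27, 31, 36]
  36 > parent 27 at index 1, swap → [51, 36, 31, 27]
Insert 21:
  append 21 at index 4 → [51, 36, 31, 27, 21] (no swap needed)
Insert 97:
  append 97 at index 5 → [51, 36, 31, 27, 21, 97]
  97 > parent 31 at index 2, swap → [51, 36, 97, 27, 21, 31]
  97 > parent 51 at index 0, swap → [97, 36, 51, 27, 21, 31]
Insert 25:
  append 25 at index 6 → [97, 36, 51, 27, 21, 31, 25] (no swap needed)
Insert 7:
  append 7 at index 7 → [97, 36, 51, 27, 21, 31, 25, 7] (no swap needed)
Insert 18:
  append 18 at index 8 → [97, 36, 51, 27, 21, 31, 25, 7, 18] (no swap needed)
Insert 20:
  append 20 at index 9 → [97, 36, 51, 27, 21, 31, 25, 7, 18, 20] (no swap needed)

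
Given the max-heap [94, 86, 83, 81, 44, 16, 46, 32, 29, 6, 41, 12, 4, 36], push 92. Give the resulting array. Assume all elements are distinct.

[94, 86, 92, 81, 44, 16, 83, 32, 29, 6, 41, 12, 4, 36, 46]

append 92 at index 14 → [94, 86, 83, 81, 44, 16, 46, 32, 29, 6, 41, 12, 4, 36, 92]
92 > parent 46 at index 6, swap → [94, 86, 83, 81, 44, 16, 92, 32, 29, 6, 41, 12, 4, 36, 46]
92 > parent 83 at index 2, swap → [94, 86, 92, 81, 44, 16, 83, 32, 29, 6, 41, 12, 4, 36, 46]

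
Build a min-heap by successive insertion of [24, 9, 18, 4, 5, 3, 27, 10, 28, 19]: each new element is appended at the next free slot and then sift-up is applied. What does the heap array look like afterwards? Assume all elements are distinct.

[3, 5, 4, 10, 9, 18, 27, 24, 28, 19]

Insert 24:
  append 24 at index 0 → [24] (no swap needed)
Insert 9:
  append 9 at index 1 → [24, 9]
  9 < parent 24 at index 0, swap → [9, 24]
Insert 18:
  append 18 at index 2 → [9, 24, 18] (no swap needed)
Insert 4:
  append 4 at index 3 → [9, 24, 18, 4]
  4 < parent 24 at index 1, swap → [9, 4, 18, 24]
  4 < parent 9 at index 0, swap → [4, 9, 18, 24]
Insert 5:
  append 5 at index 4 → [4, 9, 18, 24, 5]
  5 < parent 9 at index 1, swap → [4, 5, 18, 24, 9]
Insert 3:
  append 3 at index 5 → [4, 5, 18, 24, 9, 3]
  3 < parent 18 at index 2, swap → [4, 5, 3, 24, 9, 18]
  3 < parent 4 at index 0, swap → [3, 5, 4, 24, 9, 18]
Insert 27:
  append 27 at index 6 → [3, 5, 4, 24, 9, 18, 27] (no swap needed)
Insert 10:
  append 10 at index 7 → [3, 5, 4, 24, 9, 18, 27, 10]
  10 < parent 24 at index 3, swap → [3, 5, 4, 10, 9, 18, 27, 24]
Insert 28:
  append 28 at index 8 → [3, 5, 4, 10, 9, 18, 27, 24, 28] (no swap needed)
Insert 19:
  append 19 at index 9 → [3, 5, 4, 10, 9, 18, 27, 24, 28, 19] (no swap needed)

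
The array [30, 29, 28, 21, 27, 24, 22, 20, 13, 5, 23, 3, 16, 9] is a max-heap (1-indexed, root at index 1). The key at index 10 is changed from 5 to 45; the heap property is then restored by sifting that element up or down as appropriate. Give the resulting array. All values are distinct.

[45, 30, 28, 21, 29, 24, 22, 20, 13, 27, 23, 3, 16, 9]

set index 10 from 5 to 45 → [30, 29, 28, 21, 27, 24, 22, 20, 13, 45, 23, 3, 16, 9]
45 > parent 27 at index 5, swap → [30, 29, 28, 21, 45, 24, 22, 20, 13, 27, 23, 3, 16, 9]
45 > parent 29 at index 2, swap → [30, 45, 28, 21, 29, 24, 22, 20, 13, 27, 23, 3, 16, 9]
45 > parent 30 at index 1, swap → [45, 30, 28, 21, 29, 24, 22, 20, 13, 27, 23, 3, 16, 9]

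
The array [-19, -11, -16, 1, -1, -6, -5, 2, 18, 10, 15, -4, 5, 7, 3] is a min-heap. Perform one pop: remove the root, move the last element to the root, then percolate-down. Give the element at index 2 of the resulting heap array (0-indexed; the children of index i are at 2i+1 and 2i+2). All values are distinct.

remove root -19; move last element 3 to root → [3, -11, -16, 1, -1, -6, -5, 2, 18, 10, 15, -4, 5, 7]
3 vs smaller child -16 at index 2, swap → [-16, -11, 3, 1, -1, -6, -5, 2, 18, 10, 15, -4, 5, 7]
3 vs smaller child -6 at index 5, swap → [-16, -11, -6, 1, -1, 3, -5, 2, 18, 10, 15, -4, 5, 7]
3 vs smaller child -4 at index 11, swap → [-16, -11, -6, 1, -1, -4, -5, 2, 18, 10, 15, 3, 5, 7]
resulting array: [-16, -11, -6, 1, -1, -4, -5, 2, 18, 10, 15, 3, 5, 7]

-6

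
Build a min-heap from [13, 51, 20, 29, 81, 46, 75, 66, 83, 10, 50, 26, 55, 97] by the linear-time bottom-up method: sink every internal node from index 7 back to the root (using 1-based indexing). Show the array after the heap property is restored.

sift down from index 7: already satisfies heap property
sift down from index 6:
  46 vs smaller child 26 at index 12, swap → [13, 51, 20, 29, 81, 26, 75, 66, 83, 10, 50, 46, 55, 97]
sift down from index 5:
  81 vs smaller child 10 at index 10, swap → [13, 51, 20, 29, 10, 26, 75, 66, 83, 81, 50, 46, 55, 97]
sift down from index 4: already satisfies heap property
sift down from index 3: already satisfies heap property
sift down from index 2:
  51 vs smaller child 10 at index 5, swap → [13, 10, 20, 29, 51, 26, 75, 66, 83, 81, 50, 46, 55, 97]
  51 vs smaller child 50 at index 11, swap → [13, 10, 20, 29, 50, 26, 75, 66, 83, 81, 51, 46, 55, 97]
sift down from index 1:
  13 vs smaller child 10 at index 2, swap → [10, 13, 20, 29, 50, 26, 75, 66, 83, 81, 51, 46, 55, 97]

[10, 13, 20, 29, 50, 26, 75, 66, 83, 81, 51, 46, 55, 97]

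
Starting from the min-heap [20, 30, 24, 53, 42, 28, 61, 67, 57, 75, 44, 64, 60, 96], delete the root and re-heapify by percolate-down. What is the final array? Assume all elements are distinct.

remove root 20; move last element 96 to root → [96, 30, 24, 53, 42, 28, 61, 67, 57, 75, 44, 64, 60]
96 vs smaller child 24 at index 2, swap → [24, 30, 96, 53, 42, 28, 61, 67, 57, 75, 44, 64, 60]
96 vs smaller child 28 at index 5, swap → [24, 30, 28, 53, 42, 96, 61, 67, 57, 75, 44, 64, 60]
96 vs smaller child 60 at index 12, swap → [24, 30, 28, 53, 42, 60, 61, 67, 57, 75, 44, 64, 96]

[24, 30, 28, 53, 42, 60, 61, 67, 57, 75, 44, 64, 96]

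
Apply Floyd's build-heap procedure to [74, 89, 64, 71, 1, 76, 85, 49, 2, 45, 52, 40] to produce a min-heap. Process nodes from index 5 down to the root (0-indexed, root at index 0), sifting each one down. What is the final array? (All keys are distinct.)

sift down from index 5:
  76 vs only child 40 at index 11, swap → [74, 89, 64, 71, 1, 40, 85, 49, 2, 45, 52, 76]
sift down from index 4: already satisfies heap property
sift down from index 3:
  71 vs smaller child 2 at index 8, swap → [74, 89, 64, 2, 1, 40, 85, 49, 71, 45, 52, 76]
sift down from index 2:
  64 vs smaller child 40 at index 5, swap → [74, 89, 40, 2, 1, 64, 85, 49, 71, 45, 52, 76]
sift down from index 1:
  89 vs smaller child 1 at index 4, swap → [74, 1, 40, 2, 89, 64, 85, 49, 71, 45, 52, 76]
  89 vs smaller child 45 at index 9, swap → [74, 1, 40, 2, 45, 64, 85, 49, 71, 89, 52, 76]
sift down from index 0:
  74 vs smaller child 1 at index 1, swap → [1, 74, 40, 2, 45, 64, 85, 49, 71, 89, 52, 76]
  74 vs smaller child 2 at index 3, swap → [1, 2, 40, 74, 45, 64, 85, 49, 71, 89, 52, 76]
  74 vs smaller child 49 at index 7, swap → [1, 2, 40, 49, 45, 64, 85, 74, 71, 89, 52, 76]

[1, 2, 40, 49, 45, 64, 85, 74, 71, 89, 52, 76]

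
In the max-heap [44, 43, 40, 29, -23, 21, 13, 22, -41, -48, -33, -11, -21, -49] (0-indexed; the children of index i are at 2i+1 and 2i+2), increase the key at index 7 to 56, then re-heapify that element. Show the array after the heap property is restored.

set index 7 from 22 to 56 → [44, 43, 40, 29, -23, 21, 13, 56, -41, -48, -33, -11, -21, -49]
56 > parent 29 at index 3, swap → [44, 43, 40, 56, -23, 21, 13, 29, -41, -48, -33, -11, -21, -49]
56 > parent 43 at index 1, swap → [44, 56, 40, 43, -23, 21, 13, 29, -41, -48, -33, -11, -21, -49]
56 > parent 44 at index 0, swap → [56, 44, 40, 43, -23, 21, 13, 29, -41, -48, -33, -11, -21, -49]

[56, 44, 40, 43, -23, 21, 13, 29, -41, -48, -33, -11, -21, -49]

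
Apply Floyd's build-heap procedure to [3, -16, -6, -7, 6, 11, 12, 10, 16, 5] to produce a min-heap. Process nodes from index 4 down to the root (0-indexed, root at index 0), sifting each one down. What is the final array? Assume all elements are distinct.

sift down from index 4:
  6 vs only child 5 at index 9, swap → [3, -16, -6, -7, 5, 11, 12, 10, 16, 6]
sift down from index 3: already satisfies heap property
sift down from index 2: already satisfies heap property
sift down from index 1: already satisfies heap property
sift down from index 0:
  3 vs smaller child -16 at index 1, swap → [-16, 3, -6, -7, 5, 11, 12, 10, 16, 6]
  3 vs smaller child -7 at index 3, swap → [-16, -7, -6, 3, 5, 11, 12, 10, 16, 6]

[-16, -7, -6, 3, 5, 11, 12, 10, 16, 6]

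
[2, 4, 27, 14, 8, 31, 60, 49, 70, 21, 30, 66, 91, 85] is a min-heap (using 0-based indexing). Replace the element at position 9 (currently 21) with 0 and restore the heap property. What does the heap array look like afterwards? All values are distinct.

set index 9 from 21 to 0 → [2, 4, 27, 14, 8, 31, 60, 49, 70, 0, 30, 66, 91, 85]
0 < parent 8 at index 4, swap → [2, 4, 27, 14, 0, 31, 60, 49, 70, 8, 30, 66, 91, 85]
0 < parent 4 at index 1, swap → [2, 0, 27, 14, 4, 31, 60, 49, 70, 8, 30, 66, 91, 85]
0 < parent 2 at index 0, swap → [0, 2, 27, 14, 4, 31, 60, 49, 70, 8, 30, 66, 91, 85]

[0, 2, 27, 14, 4, 31, 60, 49, 70, 8, 30, 66, 91, 85]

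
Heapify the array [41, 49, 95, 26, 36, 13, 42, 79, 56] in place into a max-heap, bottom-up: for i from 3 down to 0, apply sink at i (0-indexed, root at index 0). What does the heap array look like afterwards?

[95, 79, 42, 56, 36, 13, 41, 26, 49]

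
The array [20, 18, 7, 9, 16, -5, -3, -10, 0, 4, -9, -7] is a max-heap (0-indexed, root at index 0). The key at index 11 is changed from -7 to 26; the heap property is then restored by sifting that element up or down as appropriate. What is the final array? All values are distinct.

[26, 18, 20, 9, 16, 7, -3, -10, 0, 4, -9, -5]

set index 11 from -7 to 26 → [20, 18, 7, 9, 16, -5, -3, -10, 0, 4, -9, 26]
26 > parent -5 at index 5, swap → [20, 18, 7, 9, 16, 26, -3, -10, 0, 4, -9, -5]
26 > parent 7 at index 2, swap → [20, 18, 26, 9, 16, 7, -3, -10, 0, 4, -9, -5]
26 > parent 20 at index 0, swap → [26, 18, 20, 9, 16, 7, -3, -10, 0, 4, -9, -5]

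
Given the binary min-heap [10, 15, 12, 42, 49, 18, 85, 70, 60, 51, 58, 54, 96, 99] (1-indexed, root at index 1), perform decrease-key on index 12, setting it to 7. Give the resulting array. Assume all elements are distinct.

[7, 15, 10, 42, 49, 12, 85, 70, 60, 51, 58, 18, 96, 99]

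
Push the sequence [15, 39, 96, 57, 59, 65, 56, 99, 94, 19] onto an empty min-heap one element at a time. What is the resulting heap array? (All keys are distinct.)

[15, 19, 56, 57, 39, 96, 65, 99, 94, 59]

Insert 15:
  append 15 at index 0 → [15] (no swap needed)
Insert 39:
  append 39 at index 1 → [15, 39] (no swap needed)
Insert 96:
  append 96 at index 2 → [15, 39, 96] (no swap needed)
Insert 57:
  append 57 at index 3 → [15, 39, 96, 57] (no swap needed)
Insert 59:
  append 59 at index 4 → [15, 39, 96, 57, 59] (no swap needed)
Insert 65:
  append 65 at index 5 → [15, 39, 96, 57, 59, 65]
  65 < parent 96 at index 2, swap → [15, 39, 65, 57, 59, 96]
Insert 56:
  append 56 at index 6 → [15, 39, 65, 57, 59, 96, 56]
  56 < parent 65 at index 2, swap → [15, 39, 56, 57, 59, 96, 65]
Insert 99:
  append 99 at index 7 → [15, 39, 56, 57, 59, 96, 65, 99] (no swap needed)
Insert 94:
  append 94 at index 8 → [15, 39, 56, 57, 59, 96, 65, 99, 94] (no swap needed)
Insert 19:
  append 19 at index 9 → [15, 39, 56, 57, 59, 96, 65, 99, 94, 19]
  19 < parent 59 at index 4, swap → [15, 39, 56, 57, 19, 96, 65, 99, 94, 59]
  19 < parent 39 at index 1, swap → [15, 19, 56, 57, 39, 96, 65, 99, 94, 59]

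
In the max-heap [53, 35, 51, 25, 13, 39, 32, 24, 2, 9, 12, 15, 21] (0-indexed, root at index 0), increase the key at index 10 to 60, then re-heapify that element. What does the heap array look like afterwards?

[60, 53, 51, 25, 35, 39, 32, 24, 2, 9, 13, 15, 21]

set index 10 from 12 to 60 → [53, 35, 51, 25, 13, 39, 32, 24, 2, 9, 60, 15, 21]
60 > parent 13 at index 4, swap → [53, 35, 51, 25, 60, 39, 32, 24, 2, 9, 13, 15, 21]
60 > parent 35 at index 1, swap → [53, 60, 51, 25, 35, 39, 32, 24, 2, 9, 13, 15, 21]
60 > parent 53 at index 0, swap → [60, 53, 51, 25, 35, 39, 32, 24, 2, 9, 13, 15, 21]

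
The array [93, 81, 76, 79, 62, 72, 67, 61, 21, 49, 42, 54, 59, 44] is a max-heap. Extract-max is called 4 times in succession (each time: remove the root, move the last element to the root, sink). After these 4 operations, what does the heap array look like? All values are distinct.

[72, 62, 67, 61, 59, 54, 42, 44, 21, 49]

extract-max #1 returns 93:
  remove root 93; move last element 44 to root → [44, 81, 76, 79, 62, 72, 67, 61, 21, 49, 42, 54, 59]
  44 vs larger child 81 at index 1, swap → [81, 44, 76, 79, 62, 72, 67, 61, 21, 49, 42, 54, 59]
  44 vs larger child 79 at index 3, swap → [81, 79, 76, 44, 62, 72, 67, 61, 21, 49, 42, 54, 59]
  44 vs larger child 61 at index 7, swap → [81, 79, 76, 61, 62, 72, 67, 44, 21, 49, 42, 54, 59]
extract-max #2 returns 81:
  remove root 81; move last element 59 to root → [59, 79, 76, 61, 62, 72, 67, 44, 21, 49, 42, 54]
  59 vs larger child 79 at index 1, swap → [79, 59, 76, 61, 62, 72, 67, 44, 21, 49, 42, 54]
  59 vs larger child 62 at index 4, swap → [79, 62, 76, 61, 59, 72, 67, 44, 21, 49, 42, 54]
extract-max #3 returns 79:
  remove root 79; move last element 54 to root → [54, 62, 76, 61, 59, 72, 67, 44, 21, 49, 42]
  54 vs larger child 76 at index 2, swap → [76, 62, 54, 61, 59, 72, 67, 44, 21, 49, 42]
  54 vs larger child 72 at index 5, swap → [76, 62, 72, 61, 59, 54, 67, 44, 21, 49, 42]
extract-max #4 returns 76:
  remove root 76; move last element 42 to root → [42, 62, 72, 61, 59, 54, 67, 44, 21, 49]
  42 vs larger child 72 at index 2, swap → [72, 62, 42, 61, 59, 54, 67, 44, 21, 49]
  42 vs larger child 67 at index 6, swap → [72, 62, 67, 61, 59, 54, 42, 44, 21, 49]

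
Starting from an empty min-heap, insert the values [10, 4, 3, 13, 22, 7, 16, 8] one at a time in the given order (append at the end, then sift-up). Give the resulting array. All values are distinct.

Insert 10:
  append 10 at index 0 → [10] (no swap needed)
Insert 4:
  append 4 at index 1 → [10, 4]
  4 < parent 10 at index 0, swap → [4, 10]
Insert 3:
  append 3 at index 2 → [4, 10, 3]
  3 < parent 4 at index 0, swap → [3, 10, 4]
Insert 13:
  append 13 at index 3 → [3, 10, 4, 13] (no swap needed)
Insert 22:
  append 22 at index 4 → [3, 10, 4, 13, 22] (no swap needed)
Insert 7:
  append 7 at index 5 → [3, 10, 4, 13, 22, 7] (no swap needed)
Insert 16:
  append 16 at index 6 → [3, 10, 4, 13, 22, 7, 16] (no swap needed)
Insert 8:
  append 8 at index 7 → [3, 10, 4, 13, 22, 7, 16, 8]
  8 < parent 13 at index 3, swap → [3, 10, 4, 8, 22, 7, 16, 13]
  8 < parent 10 at index 1, swap → [3, 8, 4, 10, 22, 7, 16, 13]

[3, 8, 4, 10, 22, 7, 16, 13]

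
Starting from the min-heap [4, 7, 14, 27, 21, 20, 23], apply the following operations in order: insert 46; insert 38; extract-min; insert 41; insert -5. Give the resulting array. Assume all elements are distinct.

[-5, 7, 14, 27, 21, 20, 23, 46, 41, 38]

insert 46:
  append 46 at index 7 → [4, 7, 14, 27, 21, 20, 23, 46] (no swap needed)
insert 38:
  append 38 at index 8 → [4, 7, 14, 27, 21, 20, 23, 46, 38] (no swap needed)
extract-min → returns 4:
  remove root 4; move last element 38 to root → [38, 7, 14, 27, 21, 20, 23, 46]
  38 vs smaller child 7 at index 1, swap → [7, 38, 14, 27, 21, 20, 23, 46]
  38 vs smaller child 21 at index 4, swap → [7, 21, 14, 27, 38, 20, 23, 46]
insert 41:
  append 41 at index 8 → [7, 21, 14, 27, 38, 20, 23, 46, 41] (no swap needed)
insert -5:
  append -5 at index 9 → [7, 21, 14, 27, 38, 20, 23, 46, 41, -5]
  -5 < parent 38 at index 4, swap → [7, 21, 14, 27, -5, 20, 23, 46, 41, 38]
  -5 < parent 21 at index 1, swap → [7, -5, 14, 27, 21, 20, 23, 46, 41, 38]
  -5 < parent 7 at index 0, swap → [-5, 7, 14, 27, 21, 20, 23, 46, 41, 38]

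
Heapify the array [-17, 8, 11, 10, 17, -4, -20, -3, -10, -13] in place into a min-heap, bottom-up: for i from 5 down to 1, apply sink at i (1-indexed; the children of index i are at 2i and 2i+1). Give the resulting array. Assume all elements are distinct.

sift down from index 5:
  17 vs only child -13 at index 10, swap → [-17, 8, 11, 10, -13, -4, -20, -3, -10, 17]
sift down from index 4:
  10 vs smaller child -10 at index 9, swap → [-17, 8, 11, -10, -13, -4, -20, -3, 10, 17]
sift down from index 3:
  11 vs smaller child -20 at index 7, swap → [-17, 8, -20, -10, -13, -4, 11, -3, 10, 17]
sift down from index 2:
  8 vs smaller child -13 at index 5, swap → [-17, -13, -20, -10, 8, -4, 11, -3, 10, 17]
sift down from index 1:
  -17 vs smaller child -20 at index 3, swap → [-20, -13, -17, -10, 8, -4, 11, -3, 10, 17]

[-20, -13, -17, -10, 8, -4, 11, -3, 10, 17]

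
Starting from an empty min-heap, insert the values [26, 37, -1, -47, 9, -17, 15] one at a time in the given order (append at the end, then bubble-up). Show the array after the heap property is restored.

[-47, -1, -17, 37, 9, 26, 15]

Insert 26:
  append 26 at index 0 → [26] (no swap needed)
Insert 37:
  append 37 at index 1 → [26, 37] (no swap needed)
Insert -1:
  append -1 at index 2 → [26, 37, -1]
  -1 < parent 26 at index 0, swap → [-1, 37, 26]
Insert -47:
  append -47 at index 3 → [-1, 37, 26, -47]
  -47 < parent 37 at index 1, swap → [-1, -47, 26, 37]
  -47 < parent -1 at index 0, swap → [-47, -1, 26, 37]
Insert 9:
  append 9 at index 4 → [-47, -1, 26, 37, 9] (no swap needed)
Insert -17:
  append -17 at index 5 → [-47, -1, 26, 37, 9, -17]
  -17 < parent 26 at index 2, swap → [-47, -1, -17, 37, 9, 26]
Insert 15:
  append 15 at index 6 → [-47, -1, -17, 37, 9, 26, 15] (no swap needed)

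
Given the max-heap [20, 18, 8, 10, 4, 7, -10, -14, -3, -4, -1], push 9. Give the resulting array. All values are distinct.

[20, 18, 9, 10, 4, 8, -10, -14, -3, -4, -1, 7]

append 9 at index 11 → [20, 18, 8, 10, 4, 7, -10, -14, -3, -4, -1, 9]
9 > parent 7 at index 5, swap → [20, 18, 8, 10, 4, 9, -10, -14, -3, -4, -1, 7]
9 > parent 8 at index 2, swap → [20, 18, 9, 10, 4, 8, -10, -14, -3, -4, -1, 7]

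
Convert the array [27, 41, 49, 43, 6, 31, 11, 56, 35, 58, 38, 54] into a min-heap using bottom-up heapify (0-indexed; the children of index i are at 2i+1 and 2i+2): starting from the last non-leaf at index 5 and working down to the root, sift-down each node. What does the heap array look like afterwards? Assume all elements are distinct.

sift down from index 5: already satisfies heap property
sift down from index 4: already satisfies heap property
sift down from index 3:
  43 vs smaller child 35 at index 8, swap → [27, 41, 49, 35, 6, 31, 11, 56, 43, 58, 38, 54]
sift down from index 2:
  49 vs smaller child 11 at index 6, swap → [27, 41, 11, 35, 6, 31, 49, 56, 43, 58, 38, 54]
sift down from index 1:
  41 vs smaller child 6 at index 4, swap → [27, 6, 11, 35, 41, 31, 49, 56, 43, 58, 38, 54]
  41 vs smaller child 38 at index 10, swap → [27, 6, 11, 35, 38, 31, 49, 56, 43, 58, 41, 54]
sift down from index 0:
  27 vs smaller child 6 at index 1, swap → [6, 27, 11, 35, 38, 31, 49, 56, 43, 58, 41, 54]

[6, 27, 11, 35, 38, 31, 49, 56, 43, 58, 41, 54]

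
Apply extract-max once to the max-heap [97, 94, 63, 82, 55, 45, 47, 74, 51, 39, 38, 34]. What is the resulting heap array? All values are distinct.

[94, 82, 63, 74, 55, 45, 47, 34, 51, 39, 38]

remove root 97; move last element 34 to root → [34, 94, 63, 82, 55, 45, 47, 74, 51, 39, 38]
34 vs larger child 94 at index 1, swap → [94, 34, 63, 82, 55, 45, 47, 74, 51, 39, 38]
34 vs larger child 82 at index 3, swap → [94, 82, 63, 34, 55, 45, 47, 74, 51, 39, 38]
34 vs larger child 74 at index 7, swap → [94, 82, 63, 74, 55, 45, 47, 34, 51, 39, 38]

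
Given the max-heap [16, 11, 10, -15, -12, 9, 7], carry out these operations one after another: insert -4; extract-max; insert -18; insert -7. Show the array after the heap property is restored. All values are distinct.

[11, -4, 10, -7, -12, 9, 7, -18, -15]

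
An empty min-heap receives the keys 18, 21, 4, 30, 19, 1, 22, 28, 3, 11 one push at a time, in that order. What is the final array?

Insert 18:
  append 18 at index 0 → [18] (no swap needed)
Insert 21:
  append 21 at index 1 → [18, 21] (no swap needed)
Insert 4:
  append 4 at index 2 → [18, 21, 4]
  4 < parent 18 at index 0, swap → [4, 21, 18]
Insert 30:
  append 30 at index 3 → [4, 21, 18, 30] (no swap needed)
Insert 19:
  append 19 at index 4 → [4, 21, 18, 30, 19]
  19 < parent 21 at index 1, swap → [4, 19, 18, 30, 21]
Insert 1:
  append 1 at index 5 → [4, 19, 18, 30, 21, 1]
  1 < parent 18 at index 2, swap → [4, 19, 1, 30, 21, 18]
  1 < parent 4 at index 0, swap → [1, 19, 4, 30, 21, 18]
Insert 22:
  append 22 at index 6 → [1, 19, 4, 30, 21, 18, 22] (no swap needed)
Insert 28:
  append 28 at index 7 → [1, 19, 4, 30, 21, 18, 22, 28]
  28 < parent 30 at index 3, swap → [1, 19, 4, 28, 21, 18, 22, 30]
Insert 3:
  append 3 at index 8 → [1, 19, 4, 28, 21, 18, 22, 30, 3]
  3 < parent 28 at index 3, swap → [1, 19, 4, 3, 21, 18, 22, 30, 28]
  3 < parent 19 at index 1, swap → [1, 3, 4, 19, 21, 18, 22, 30, 28]
Insert 11:
  append 11 at index 9 → [1, 3, 4, 19, 21, 18, 22, 30, 28, 11]
  11 < parent 21 at index 4, swap → [1, 3, 4, 19, 11, 18, 22, 30, 28, 21]

[1, 3, 4, 19, 11, 18, 22, 30, 28, 21]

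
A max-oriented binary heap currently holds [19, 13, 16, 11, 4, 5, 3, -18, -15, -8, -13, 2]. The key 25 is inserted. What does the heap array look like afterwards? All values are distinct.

[25, 13, 19, 11, 4, 16, 3, -18, -15, -8, -13, 2, 5]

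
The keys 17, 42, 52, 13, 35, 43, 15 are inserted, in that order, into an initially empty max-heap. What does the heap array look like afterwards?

Insert 17:
  append 17 at index 0 → [17] (no swap needed)
Insert 42:
  append 42 at index 1 → [17, 42]
  42 > parent 17 at index 0, swap → [42, 17]
Insert 52:
  append 52 at index 2 → [42, 17, 52]
  52 > parent 42 at index 0, swap → [52, 17, 42]
Insert 13:
  append 13 at index 3 → [52, 17, 42, 13] (no swap needed)
Insert 35:
  append 35 at index 4 → [52, 17, 42, 13, 35]
  35 > parent 17 at index 1, swap → [52, 35, 42, 13, 17]
Insert 43:
  append 43 at index 5 → [52, 35, 42, 13, 17, 43]
  43 > parent 42 at index 2, swap → [52, 35, 43, 13, 17, 42]
Insert 15:
  append 15 at index 6 → [52, 35, 43, 13, 17, 42, 15] (no swap needed)

[52, 35, 43, 13, 17, 42, 15]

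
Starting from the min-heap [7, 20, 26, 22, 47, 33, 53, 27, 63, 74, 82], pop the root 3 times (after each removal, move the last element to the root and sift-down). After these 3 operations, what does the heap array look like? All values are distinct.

extract-min #1 returns 7:
  remove root 7; move last element 82 to root → [82, 20, 26, 22, 47, 33, 53, 27, 63, 74]
  82 vs smaller child 20 at index 1, swap → [20, 82, 26, 22, 47, 33, 53, 27, 63, 74]
  82 vs smaller child 22 at index 3, swap → [20, 22, 26, 82, 47, 33, 53, 27, 63, 74]
  82 vs smaller child 27 at index 7, swap → [20, 22, 26, 27, 47, 33, 53, 82, 63, 74]
extract-min #2 returns 20:
  remove root 20; move last element 74 to root → [74, 22, 26, 27, 47, 33, 53, 82, 63]
  74 vs smaller child 22 at index 1, swap → [22, 74, 26, 27, 47, 33, 53, 82, 63]
  74 vs smaller child 27 at index 3, swap → [22, 27, 26, 74, 47, 33, 53, 82, 63]
  74 vs smaller child 63 at index 8, swap → [22, 27, 26, 63, 47, 33, 53, 82, 74]
extract-min #3 returns 22:
  remove root 22; move last element 74 to root → [74, 27, 26, 63, 47, 33, 53, 82]
  74 vs smaller child 26 at index 2, swap → [26, 27, 74, 63, 47, 33, 53, 82]
  74 vs smaller child 33 at index 5, swap → [26, 27, 33, 63, 47, 74, 53, 82]

[26, 27, 33, 63, 47, 74, 53, 82]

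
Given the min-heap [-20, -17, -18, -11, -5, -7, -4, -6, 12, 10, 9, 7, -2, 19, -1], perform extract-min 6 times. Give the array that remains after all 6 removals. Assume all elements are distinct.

[-5, -1, -4, 10, 9, -2, 7, 19, 12]

extract-min #1 returns -20:
  remove root -20; move last element -1 to root → [-1, -17, -18, -11, -5, -7, -4, -6, 12, 10, 9, 7, -2, 19]
  -1 vs smaller child -18 at index 2, swap → [-18, -17, -1, -11, -5, -7, -4, -6, 12, 10, 9, 7, -2, 19]
  -1 vs smaller child -7 at index 5, swap → [-18, -17, -7, -11, -5, -1, -4, -6, 12, 10, 9, 7, -2, 19]
  -1 vs smaller child -2 at index 12, swap → [-18, -17, -7, -11, -5, -2, -4, -6, 12, 10, 9, 7, -1, 19]
extract-min #2 returns -18:
  remove root -18; move last element 19 to root → [19, -17, -7, -11, -5, -2, -4, -6, 12, 10, 9, 7, -1]
  19 vs smaller child -17 at index 1, swap → [-17, 19, -7, -11, -5, -2, -4, -6, 12, 10, 9, 7, -1]
  19 vs smaller child -11 at index 3, swap → [-17, -11, -7, 19, -5, -2, -4, -6, 12, 10, 9, 7, -1]
  19 vs smaller child -6 at index 7, swap → [-17, -11, -7, -6, -5, -2, -4, 19, 12, 10, 9, 7, -1]
extract-min #3 returns -17:
  remove root -17; move last element -1 to root → [-1, -11, -7, -6, -5, -2, -4, 19, 12, 10, 9, 7]
  -1 vs smaller child -11 at index 1, swap → [-11, -1, -7, -6, -5, -2, -4, 19, 12, 10, 9, 7]
  -1 vs smaller child -6 at index 3, swap → [-11, -6, -7, -1, -5, -2, -4, 19, 12, 10, 9, 7]
extract-min #4 returns -11:
  remove root -11; move last element 7 to root → [7, -6, -7, -1, -5, -2, -4, 19, 12, 10, 9]
  7 vs smaller child -7 at index 2, swap → [-7, -6, 7, -1, -5, -2, -4, 19, 12, 10, 9]
  7 vs smaller child -4 at index 6, swap → [-7, -6, -4, -1, -5, -2, 7, 19, 12, 10, 9]
extract-min #5 returns -7:
  remove root -7; move last element 9 to root → [9, -6, -4, -1, -5, -2, 7, 19, 12, 10]
  9 vs smaller child -6 at index 1, swap → [-6, 9, -4, -1, -5, -2, 7, 19, 12, 10]
  9 vs smaller child -5 at index 4, swap → [-6, -5, -4, -1, 9, -2, 7, 19, 12, 10]
extract-min #6 returns -6:
  remove root -6; move last element 10 to root → [10, -5, -4, -1, 9, -2, 7, 19, 12]
  10 vs smaller child -5 at index 1, swap → [-5, 10, -4, -1, 9, -2, 7, 19, 12]
  10 vs smaller child -1 at index 3, swap → [-5, -1, -4, 10, 9, -2, 7, 19, 12]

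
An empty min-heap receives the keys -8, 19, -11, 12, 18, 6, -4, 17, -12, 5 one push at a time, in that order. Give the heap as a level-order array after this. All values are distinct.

[-12, -11, -8, 12, 5, 6, -4, 19, 17, 18]

Insert -8:
  append -8 at index 0 → [-8] (no swap needed)
Insert 19:
  append 19 at index 1 → [-8, 19] (no swap needed)
Insert -11:
  append -11 at index 2 → [-8, 19, -11]
  -11 < parent -8 at index 0, swap → [-11, 19, -8]
Insert 12:
  append 12 at index 3 → [-11, 19, -8, 12]
  12 < parent 19 at index 1, swap → [-11, 12, -8, 19]
Insert 18:
  append 18 at index 4 → [-11, 12, -8, 19, 18] (no swap needed)
Insert 6:
  append 6 at index 5 → [-11, 12, -8, 19, 18, 6] (no swap needed)
Insert -4:
  append -4 at index 6 → [-11, 12, -8, 19, 18, 6, -4] (no swap needed)
Insert 17:
  append 17 at index 7 → [-11, 12, -8, 19, 18, 6, -4, 17]
  17 < parent 19 at index 3, swap → [-11, 12, -8, 17, 18, 6, -4, 19]
Insert -12:
  append -12 at index 8 → [-11, 12, -8, 17, 18, 6, -4, 19, -12]
  -12 < parent 17 at index 3, swap → [-11, 12, -8, -12, 18, 6, -4, 19, 17]
  -12 < parent 12 at index 1, swap → [-11, -12, -8, 12, 18, 6, -4, 19, 17]
  -12 < parent -11 at index 0, swap → [-12, -11, -8, 12, 18, 6, -4, 19, 17]
Insert 5:
  append 5 at index 9 → [-12, -11, -8, 12, 18, 6, -4, 19, 17, 5]
  5 < parent 18 at index 4, swap → [-12, -11, -8, 12, 5, 6, -4, 19, 17, 18]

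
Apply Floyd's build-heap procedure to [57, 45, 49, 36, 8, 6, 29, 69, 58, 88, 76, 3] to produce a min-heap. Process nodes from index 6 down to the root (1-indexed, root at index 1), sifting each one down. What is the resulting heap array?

[3, 8, 6, 36, 45, 49, 29, 69, 58, 88, 76, 57]

sift down from index 6:
  6 vs only child 3 at index 12, swap → [57, 45, 49, 36, 8, 3, 29, 69, 58, 88, 76, 6]
sift down from index 5: already satisfies heap property
sift down from index 4: already satisfies heap property
sift down from index 3:
  49 vs smaller child 3 at index 6, swap → [57, 45, 3, 36, 8, 49, 29, 69, 58, 88, 76, 6]
  49 vs only child 6 at index 12, swap → [57, 45, 3, 36, 8, 6, 29, 69, 58, 88, 76, 49]
sift down from index 2:
  45 vs smaller child 8 at index 5, swap → [57, 8, 3, 36, 45, 6, 29, 69, 58, 88, 76, 49]
sift down from index 1:
  57 vs smaller child 3 at index 3, swap → [3, 8, 57, 36, 45, 6, 29, 69, 58, 88, 76, 49]
  57 vs smaller child 6 at index 6, swap → [3, 8, 6, 36, 45, 57, 29, 69, 58, 88, 76, 49]
  57 vs only child 49 at index 12, swap → [3, 8, 6, 36, 45, 49, 29, 69, 58, 88, 76, 57]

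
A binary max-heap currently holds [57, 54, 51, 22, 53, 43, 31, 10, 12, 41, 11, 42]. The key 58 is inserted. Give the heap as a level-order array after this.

[58, 54, 57, 22, 53, 51, 31, 10, 12, 41, 11, 42, 43]

append 58 at index 12 → [57, 54, 51, 22, 53, 43, 31, 10, 12, 41, 11, 42, 58]
58 > parent 43 at index 5, swap → [57, 54, 51, 22, 53, 58, 31, 10, 12, 41, 11, 42, 43]
58 > parent 51 at index 2, swap → [57, 54, 58, 22, 53, 51, 31, 10, 12, 41, 11, 42, 43]
58 > parent 57 at index 0, swap → [58, 54, 57, 22, 53, 51, 31, 10, 12, 41, 11, 42, 43]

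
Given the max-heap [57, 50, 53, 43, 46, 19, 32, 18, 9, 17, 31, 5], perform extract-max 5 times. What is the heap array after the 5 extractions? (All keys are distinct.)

[32, 31, 19, 18, 9, 17, 5]

extract-max #1 returns 57:
  remove root 57; move last element 5 to root → [5, 50, 53, 43, 46, 19, 32, 18, 9, 17, 31]
  5 vs larger child 53 at index 2, swap → [53, 50, 5, 43, 46, 19, 32, 18, 9, 17, 31]
  5 vs larger child 32 at index 6, swap → [53, 50, 32, 43, 46, 19, 5, 18, 9, 17, 31]
extract-max #2 returns 53:
  remove root 53; move last element 31 to root → [31, 50, 32, 43, 46, 19, 5, 18, 9, 17]
  31 vs larger child 50 at index 1, swap → [50, 31, 32, 43, 46, 19, 5, 18, 9, 17]
  31 vs larger child 46 at index 4, swap → [50, 46, 32, 43, 31, 19, 5, 18, 9, 17]
extract-max #3 returns 50:
  remove root 50; move last element 17 to root → [17, 46, 32, 43, 31, 19, 5, 18, 9]
  17 vs larger child 46 at index 1, swap → [46, 17, 32, 43, 31, 19, 5, 18, 9]
  17 vs larger child 43 at index 3, swap → [46, 43, 32, 17, 31, 19, 5, 18, 9]
  17 vs larger child 18 at index 7, swap → [46, 43, 32, 18, 31, 19, 5, 17, 9]
extract-max #4 returns 46:
  remove root 46; move last element 9 to root → [9, 43, 32, 18, 31, 19, 5, 17]
  9 vs larger child 43 at index 1, swap → [43, 9, 32, 18, 31, 19, 5, 17]
  9 vs larger child 31 at index 4, swap → [43, 31, 32, 18, 9, 19, 5, 17]
extract-max #5 returns 43:
  remove root 43; move last element 17 to root → [17, 31, 32, 18, 9, 19, 5]
  17 vs larger child 32 at index 2, swap → [32, 31, 17, 18, 9, 19, 5]
  17 vs larger child 19 at index 5, swap → [32, 31, 19, 18, 9, 17, 5]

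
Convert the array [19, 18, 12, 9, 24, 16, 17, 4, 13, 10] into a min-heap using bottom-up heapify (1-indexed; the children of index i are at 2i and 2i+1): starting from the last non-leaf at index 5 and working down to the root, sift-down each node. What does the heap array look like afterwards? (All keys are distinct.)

[4, 9, 12, 13, 10, 16, 17, 18, 19, 24]

sift down from index 5:
  24 vs only child 10 at index 10, swap → [19, 18, 12, 9, 10, 16, 17, 4, 13, 24]
sift down from index 4:
  9 vs smaller child 4 at index 8, swap → [19, 18, 12, 4, 10, 16, 17, 9, 13, 24]
sift down from index 3: already satisfies heap property
sift down from index 2:
  18 vs smaller child 4 at index 4, swap → [19, 4, 12, 18, 10, 16, 17, 9, 13, 24]
  18 vs smaller child 9 at index 8, swap → [19, 4, 12, 9, 10, 16, 17, 18, 13, 24]
sift down from index 1:
  19 vs smaller child 4 at index 2, swap → [4, 19, 12, 9, 10, 16, 17, 18, 13, 24]
  19 vs smaller child 9 at index 4, swap → [4, 9, 12, 19, 10, 16, 17, 18, 13, 24]
  19 vs smaller child 13 at index 9, swap → [4, 9, 12, 13, 10, 16, 17, 18, 19, 24]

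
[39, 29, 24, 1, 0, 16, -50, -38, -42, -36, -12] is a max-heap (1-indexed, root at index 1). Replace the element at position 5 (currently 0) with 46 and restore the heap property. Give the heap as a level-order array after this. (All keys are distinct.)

set index 5 from 0 to 46 → [39, 29, 24, 1, 46, 16, -50, -38, -42, -36, -12]
46 > parent 29 at index 2, swap → [39, 46, 24, 1, 29, 16, -50, -38, -42, -36, -12]
46 > parent 39 at index 1, swap → [46, 39, 24, 1, 29, 16, -50, -38, -42, -36, -12]

[46, 39, 24, 1, 29, 16, -50, -38, -42, -36, -12]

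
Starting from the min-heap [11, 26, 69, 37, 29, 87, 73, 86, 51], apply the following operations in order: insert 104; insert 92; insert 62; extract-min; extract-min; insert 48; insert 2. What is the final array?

insert 104:
  append 104 at index 9 → [11, 26, 69, 37, 29, 87, 73, 86, 51, 104] (no swap needed)
insert 92:
  append 92 at index 10 → [11, 26, 69, 37, 29, 87, 73, 86, 51, 104, 92] (no swap needed)
insert 62:
  append 62 at index 11 → [11, 26, 69, 37, 29, 87, 73, 86, 51, 104, 92, 62]
  62 < parent 87 at index 5, swap → [11, 26, 69, 37, 29, 62, 73, 86, 51, 104, 92, 87]
  62 < parent 69 at index 2, swap → [11, 26, 62, 37, 29, 69, 73, 86, 51, 104, 92, 87]
extract-min → returns 11:
  remove root 11; move last element 87 to root → [87, 26, 62, 37, 29, 69, 73, 86, 51, 104, 92]
  87 vs smaller child 26 at index 1, swap → [26, 87, 62, 37, 29, 69, 73, 86, 51, 104, 92]
  87 vs smaller child 29 at index 4, swap → [26, 29, 62, 37, 87, 69, 73, 86, 51, 104, 92]
extract-min → returns 26:
  remove root 26; move last element 92 to root → [92, 29, 62, 37, 87, 69, 73, 86, 51, 104]
  92 vs smaller child 29 at index 1, swap → [29, 92, 62, 37, 87, 69, 73, 86, 51, 104]
  92 vs smaller child 37 at index 3, swap → [29, 37, 62, 92, 87, 69, 73, 86, 51, 104]
  92 vs smaller child 51 at index 8, swap → [29, 37, 62, 51, 87, 69, 73, 86, 92, 104]
insert 48:
  append 48 at index 10 → [29, 37, 62, 51, 87, 69, 73, 86, 92, 104, 48]
  48 < parent 87 at index 4, swap → [29, 37, 62, 51, 48, 69, 73, 86, 92, 104, 87]
insert 2:
  append 2 at index 11 → [29, 37, 62, 51, 48, 69, 73, 86, 92, 104, 87, 2]
  2 < parent 69 at index 5, swap → [29, 37, 62, 51, 48, 2, 73, 86, 92, 104, 87, 69]
  2 < parent 62 at index 2, swap → [29, 37, 2, 51, 48, 62, 73, 86, 92, 104, 87, 69]
  2 < parent 29 at index 0, swap → [2, 37, 29, 51, 48, 62, 73, 86, 92, 104, 87, 69]

[2, 37, 29, 51, 48, 62, 73, 86, 92, 104, 87, 69]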